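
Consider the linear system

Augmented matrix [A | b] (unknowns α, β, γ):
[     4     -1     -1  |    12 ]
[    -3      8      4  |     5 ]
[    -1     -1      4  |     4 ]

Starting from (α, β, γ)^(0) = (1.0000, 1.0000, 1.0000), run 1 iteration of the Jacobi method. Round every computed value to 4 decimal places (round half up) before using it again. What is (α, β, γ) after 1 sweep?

(3.5000, 0.5000, 1.5000)

Iteration 1:
  α = (12 - (-1)·1.0000 - (-1)·1.0000) / (4) = 3.5000
  β = (5 - (-3)·1.0000 - (4)·1.0000) / (8) = 0.5000
  γ = (4 - (-1)·1.0000 - (-1)·1.0000) / (4) = 1.5000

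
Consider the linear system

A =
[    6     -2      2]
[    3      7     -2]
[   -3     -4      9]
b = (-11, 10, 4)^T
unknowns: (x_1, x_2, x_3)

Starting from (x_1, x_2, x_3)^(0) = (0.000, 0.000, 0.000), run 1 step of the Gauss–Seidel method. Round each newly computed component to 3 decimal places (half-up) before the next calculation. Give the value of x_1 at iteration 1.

-1.833

Iteration 1:
  x_1 = (-11 - (-2)·0.000 - (2)·0.000) / (6) = -1.833
  x_2 = (10 - (3)·-1.833 - (-2)·0.000) / (7) = 2.214
  x_3 = (4 - (-3)·-1.833 - (-4)·2.214) / (9) = 0.817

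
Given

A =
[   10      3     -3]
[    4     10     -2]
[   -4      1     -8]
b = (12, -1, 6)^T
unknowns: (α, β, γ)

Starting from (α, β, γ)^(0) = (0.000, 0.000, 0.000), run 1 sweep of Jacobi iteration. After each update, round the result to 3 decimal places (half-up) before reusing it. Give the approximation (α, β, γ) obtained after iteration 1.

(1.200, -0.100, -0.750)

Iteration 1:
  α = (12 - (3)·0.000 - (-3)·0.000) / (10) = 1.200
  β = (-1 - (4)·0.000 - (-2)·0.000) / (10) = -0.100
  γ = (6 - (-4)·0.000 - (1)·0.000) / (-8) = -0.750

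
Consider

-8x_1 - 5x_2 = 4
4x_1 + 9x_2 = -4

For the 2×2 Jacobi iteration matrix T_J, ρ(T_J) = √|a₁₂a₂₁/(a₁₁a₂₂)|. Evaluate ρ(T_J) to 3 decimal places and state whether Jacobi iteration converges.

0.527

a₁₂a₂₁/(a₁₁a₂₂) = (-5)·(4) / ((-8)·(9)) = 0.277778
ρ = √|0.277778| = √0.277778 = 0.527
ρ < 1, so Jacobi converges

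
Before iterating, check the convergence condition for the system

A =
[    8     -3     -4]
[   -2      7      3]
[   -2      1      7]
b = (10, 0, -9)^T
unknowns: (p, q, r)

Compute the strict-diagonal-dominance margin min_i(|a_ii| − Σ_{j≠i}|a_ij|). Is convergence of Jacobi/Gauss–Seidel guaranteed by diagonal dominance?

1

row 1: |8| − (3+4) = 1
row 2: |7| − (2+3) = 2
row 3: |7| − (2+1) = 4
minimum over rows = 1 → strictly diagonally dominant (convergence guaranteed)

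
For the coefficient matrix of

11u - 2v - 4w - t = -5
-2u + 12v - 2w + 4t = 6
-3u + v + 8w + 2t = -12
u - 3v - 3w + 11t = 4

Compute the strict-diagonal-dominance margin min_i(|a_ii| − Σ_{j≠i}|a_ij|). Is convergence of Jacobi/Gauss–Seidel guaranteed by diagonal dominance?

row 1: |11| − (2+4+1) = 4
row 2: |12| − (2+2+4) = 4
row 3: |8| − (3+1+2) = 2
row 4: |11| − (1+3+3) = 4
minimum over rows = 2 → strictly diagonally dominant (convergence guaranteed)

2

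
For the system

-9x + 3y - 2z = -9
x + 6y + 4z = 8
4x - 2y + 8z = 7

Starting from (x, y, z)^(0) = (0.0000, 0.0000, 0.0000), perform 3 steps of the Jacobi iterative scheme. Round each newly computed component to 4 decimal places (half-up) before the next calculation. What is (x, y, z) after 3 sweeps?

Iteration 1:
  x = (-9 - (3)·0.0000 - (-2)·0.0000) / (-9) = 1.0000
  y = (8 - (1)·0.0000 - (4)·0.0000) / (6) = 1.3333
  z = (7 - (4)·0.0000 - (-2)·0.0000) / (8) = 0.8750
Iteration 2:
  x = (-9 - (3)·1.3333 - (-2)·0.8750) / (-9) = 1.2500
  y = (8 - (1)·1.0000 - (4)·0.8750) / (6) = 0.5833
  z = (7 - (4)·1.0000 - (-2)·1.3333) / (8) = 0.7083
Iteration 3:
  x = (-9 - (3)·0.5833 - (-2)·0.7083) / (-9) = 1.0370
  y = (8 - (1)·1.2500 - (4)·0.7083) / (6) = 0.6528
  z = (7 - (4)·1.2500 - (-2)·0.5833) / (8) = 0.3958

(1.0370, 0.6528, 0.3958)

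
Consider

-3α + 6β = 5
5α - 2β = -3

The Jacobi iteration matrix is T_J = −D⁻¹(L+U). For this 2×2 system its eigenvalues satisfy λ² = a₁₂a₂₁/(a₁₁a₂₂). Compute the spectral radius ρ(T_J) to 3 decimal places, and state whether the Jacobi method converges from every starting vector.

2.236

a₁₂a₂₁/(a₁₁a₂₂) = (6)·(5) / ((-3)·(-2)) = 5.000000
ρ = √|5.000000| = √5.000000 = 2.236
ρ > 1, so Jacobi diverges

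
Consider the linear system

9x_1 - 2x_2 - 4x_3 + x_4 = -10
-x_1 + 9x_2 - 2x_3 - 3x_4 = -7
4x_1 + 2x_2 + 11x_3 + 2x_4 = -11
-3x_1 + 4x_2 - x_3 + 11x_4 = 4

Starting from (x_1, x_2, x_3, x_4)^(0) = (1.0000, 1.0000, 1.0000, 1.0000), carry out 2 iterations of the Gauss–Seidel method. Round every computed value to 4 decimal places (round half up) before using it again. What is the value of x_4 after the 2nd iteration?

Iteration 1:
  x_1 = (-10 - (-2)·1.0000 - (-4)·1.0000 - (1)·1.0000) / (9) = -0.5556
  x_2 = (-7 - (-1)·-0.5556 - (-2)·1.0000 - (-3)·1.0000) / (9) = -0.2840
  x_3 = (-11 - (4)·-0.5556 - (2)·-0.2840 - (2)·1.0000) / (11) = -0.9281
  x_4 = (4 - (-3)·-0.5556 - (4)·-0.2840 - (-1)·-0.9281) / (11) = 0.2310
Iteration 2:
  x_1 = (-10 - (-2)·-0.2840 - (-4)·-0.9281 - (1)·0.2310) / (9) = -1.6124
  x_2 = (-7 - (-1)·-1.6124 - (-2)·-0.9281 - (-3)·0.2310) / (9) = -1.0862
  x_3 = (-11 - (4)·-1.6124 - (2)·-1.0862 - (2)·0.2310) / (11) = -0.2582
  x_4 = (4 - (-3)·-1.6124 - (4)·-1.0862 - (-1)·-0.2582) / (11) = 0.2954

0.2954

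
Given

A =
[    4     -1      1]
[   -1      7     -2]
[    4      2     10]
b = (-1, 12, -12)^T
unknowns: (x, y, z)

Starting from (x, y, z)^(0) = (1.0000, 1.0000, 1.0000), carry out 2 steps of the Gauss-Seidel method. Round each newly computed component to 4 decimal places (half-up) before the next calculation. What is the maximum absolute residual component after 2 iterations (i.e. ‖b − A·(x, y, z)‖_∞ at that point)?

0.4558

Iteration 1:
  x = (-1 - (-1)·1.0000 - (1)·1.0000) / (4) = -0.2500
  y = (12 - (-1)·-0.2500 - (-2)·1.0000) / (7) = 1.9643
  z = (-12 - (4)·-0.2500 - (2)·1.9643) / (10) = -1.4929
Iteration 2:
  x = (-1 - (-1)·1.9643 - (1)·-1.4929) / (4) = 0.6143
  y = (12 - (-1)·0.6143 - (-2)·-1.4929) / (7) = 1.3755
  z = (-12 - (4)·0.6143 - (2)·1.3755) / (10) = -1.7208
Residual b − A·x = (-0.3609, -0.4558, -0.0002); ∞-norm = 0.4558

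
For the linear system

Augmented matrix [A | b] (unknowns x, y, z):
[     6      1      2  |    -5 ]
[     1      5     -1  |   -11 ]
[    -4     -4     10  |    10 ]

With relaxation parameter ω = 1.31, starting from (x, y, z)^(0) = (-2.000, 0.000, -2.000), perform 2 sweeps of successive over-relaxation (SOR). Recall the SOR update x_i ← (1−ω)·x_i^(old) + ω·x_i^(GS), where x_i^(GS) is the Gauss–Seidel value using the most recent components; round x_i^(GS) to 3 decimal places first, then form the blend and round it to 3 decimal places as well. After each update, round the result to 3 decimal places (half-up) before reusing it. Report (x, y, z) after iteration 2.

(-0.580, -1.563, 0.094)

Iteration 1:
  x: GS value = (-5 - (1)·0.000 - (2)·-2.000) / (6) = -0.167;  x ← (1−ω)·-2.000 + ω·-0.167 = 0.401
  y: GS value = (-11 - (1)·0.401 - (-1)·-2.000) / (5) = -2.680;  y ← (1−ω)·0.000 + ω·-2.680 = -3.511
  z: GS value = (10 - (-4)·0.401 - (-4)·-3.511) / (10) = -0.244;  z ← (1−ω)·-2.000 + ω·-0.244 = 0.300
Iteration 2:
  x: GS value = (-5 - (1)·-3.511 - (2)·0.300) / (6) = -0.348;  x ← (1−ω)·0.401 + ω·-0.348 = -0.580
  y: GS value = (-11 - (1)·-0.580 - (-1)·0.300) / (5) = -2.024;  y ← (1−ω)·-3.511 + ω·-2.024 = -1.563
  z: GS value = (10 - (-4)·-0.580 - (-4)·-1.563) / (10) = 0.143;  z ← (1−ω)·0.300 + ω·0.143 = 0.094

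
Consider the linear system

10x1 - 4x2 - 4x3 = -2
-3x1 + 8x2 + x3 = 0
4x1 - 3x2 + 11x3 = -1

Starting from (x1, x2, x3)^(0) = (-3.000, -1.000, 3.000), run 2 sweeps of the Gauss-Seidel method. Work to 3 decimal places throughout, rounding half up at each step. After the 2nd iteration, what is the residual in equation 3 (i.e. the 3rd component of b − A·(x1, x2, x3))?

Iteration 1:
  x1 = (-2 - (-4)·-1.000 - (-4)·3.000) / (10) = 0.600
  x2 = (0 - (-3)·0.600 - (1)·3.000) / (8) = -0.150
  x3 = (-1 - (4)·0.600 - (-3)·-0.150) / (11) = -0.350
Iteration 2:
  x1 = (-2 - (-4)·-0.150 - (-4)·-0.350) / (10) = -0.400
  x2 = (0 - (-3)·-0.400 - (1)·-0.350) / (8) = -0.106
  x3 = (-1 - (4)·-0.400 - (-3)·-0.106) / (11) = 0.026
Residual b − A·x = (1.680, -0.378, -0.004)

-0.004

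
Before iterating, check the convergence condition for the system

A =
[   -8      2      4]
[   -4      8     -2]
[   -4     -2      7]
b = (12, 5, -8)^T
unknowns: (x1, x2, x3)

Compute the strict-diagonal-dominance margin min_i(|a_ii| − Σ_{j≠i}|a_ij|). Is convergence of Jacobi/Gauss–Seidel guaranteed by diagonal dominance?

row 1: |-8| − (2+4) = 2
row 2: |8| − (4+2) = 2
row 3: |7| − (4+2) = 1
minimum over rows = 1 → strictly diagonally dominant (convergence guaranteed)

1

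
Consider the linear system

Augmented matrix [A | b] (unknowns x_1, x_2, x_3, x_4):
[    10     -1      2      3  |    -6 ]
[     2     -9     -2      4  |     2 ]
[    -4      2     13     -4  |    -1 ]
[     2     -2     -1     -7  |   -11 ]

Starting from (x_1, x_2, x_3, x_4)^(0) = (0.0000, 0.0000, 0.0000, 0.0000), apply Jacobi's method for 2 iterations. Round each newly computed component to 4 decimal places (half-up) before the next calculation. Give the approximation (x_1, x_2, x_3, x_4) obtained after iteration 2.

Iteration 1:
  x_1 = (-6 - (-1)·0.0000 - (2)·0.0000 - (3)·0.0000) / (10) = -0.6000
  x_2 = (2 - (2)·0.0000 - (-2)·0.0000 - (4)·0.0000) / (-9) = -0.2222
  x_3 = (-1 - (-4)·0.0000 - (2)·0.0000 - (-4)·0.0000) / (13) = -0.0769
  x_4 = (-11 - (2)·0.0000 - (-2)·0.0000 - (-1)·0.0000) / (-7) = 1.5714
Iteration 2:
  x_1 = (-6 - (-1)·-0.2222 - (2)·-0.0769 - (3)·1.5714) / (10) = -1.0783
  x_2 = (2 - (2)·-0.6000 - (-2)·-0.0769 - (4)·1.5714) / (-9) = 0.3599
  x_3 = (-1 - (-4)·-0.6000 - (2)·-0.2222 - (-4)·1.5714) / (13) = 0.2562
  x_4 = (-11 - (2)·-0.6000 - (-2)·-0.2222 - (-1)·-0.0769) / (-7) = 1.4745

(-1.0783, 0.3599, 0.2562, 1.4745)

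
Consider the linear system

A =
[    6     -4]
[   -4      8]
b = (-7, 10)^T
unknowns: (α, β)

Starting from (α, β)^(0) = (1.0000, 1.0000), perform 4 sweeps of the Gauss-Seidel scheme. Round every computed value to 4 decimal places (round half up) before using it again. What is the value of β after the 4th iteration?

Iteration 1:
  α = (-7 - (-4)·1.0000) / (6) = -0.5000
  β = (10 - (-4)·-0.5000) / (8) = 1.0000
Iteration 2:
  α = (-7 - (-4)·1.0000) / (6) = -0.5000
  β = (10 - (-4)·-0.5000) / (8) = 1.0000
Iteration 3:
  α = (-7 - (-4)·1.0000) / (6) = -0.5000
  β = (10 - (-4)·-0.5000) / (8) = 1.0000
Iteration 4:
  α = (-7 - (-4)·1.0000) / (6) = -0.5000
  β = (10 - (-4)·-0.5000) / (8) = 1.0000

1.0000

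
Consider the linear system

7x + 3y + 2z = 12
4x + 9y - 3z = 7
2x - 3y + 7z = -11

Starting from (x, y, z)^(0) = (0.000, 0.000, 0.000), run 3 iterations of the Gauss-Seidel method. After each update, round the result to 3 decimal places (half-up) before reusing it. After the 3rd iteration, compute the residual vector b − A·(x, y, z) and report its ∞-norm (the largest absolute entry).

Iteration 1:
  x = (12 - (3)·0.000 - (2)·0.000) / (7) = 1.714
  y = (7 - (4)·1.714 - (-3)·0.000) / (9) = 0.016
  z = (-11 - (2)·1.714 - (-3)·0.016) / (7) = -2.054
Iteration 2:
  x = (12 - (3)·0.016 - (2)·-2.054) / (7) = 2.294
  y = (7 - (4)·2.294 - (-3)·-2.054) / (9) = -0.926
  z = (-11 - (2)·2.294 - (-3)·-0.926) / (7) = -2.624
Iteration 3:
  x = (12 - (3)·-0.926 - (2)·-2.624) / (7) = 2.861
  y = (7 - (4)·2.861 - (-3)·-2.624) / (9) = -1.368
  z = (-11 - (2)·2.861 - (-3)·-1.368) / (7) = -2.975
Residual b − A·x = (2.027, -1.057, -0.001); ∞-norm = 2.027

2.027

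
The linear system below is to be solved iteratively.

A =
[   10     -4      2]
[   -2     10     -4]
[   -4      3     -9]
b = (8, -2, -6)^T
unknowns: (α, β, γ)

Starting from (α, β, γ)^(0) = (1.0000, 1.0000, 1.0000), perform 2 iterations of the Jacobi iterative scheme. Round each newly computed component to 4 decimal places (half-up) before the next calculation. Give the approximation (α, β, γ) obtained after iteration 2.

Iteration 1:
  α = (8 - (-4)·1.0000 - (2)·1.0000) / (10) = 1.0000
  β = (-2 - (-2)·1.0000 - (-4)·1.0000) / (10) = 0.4000
  γ = (-6 - (-4)·1.0000 - (3)·1.0000) / (-9) = 0.5556
Iteration 2:
  α = (8 - (-4)·0.4000 - (2)·0.5556) / (10) = 0.8489
  β = (-2 - (-2)·1.0000 - (-4)·0.5556) / (10) = 0.2222
  γ = (-6 - (-4)·1.0000 - (3)·0.4000) / (-9) = 0.3556

(0.8489, 0.2222, 0.3556)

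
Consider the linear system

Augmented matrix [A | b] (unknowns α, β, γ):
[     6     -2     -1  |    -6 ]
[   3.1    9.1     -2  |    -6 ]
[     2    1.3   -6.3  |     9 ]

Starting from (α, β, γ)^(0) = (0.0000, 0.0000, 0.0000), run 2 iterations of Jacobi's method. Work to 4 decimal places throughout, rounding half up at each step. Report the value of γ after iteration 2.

Iteration 1:
  α = (-6 - (-2)·0.0000 - (-1)·0.0000) / (6) = -1.0000
  β = (-6 - (3.1)·0.0000 - (-2)·0.0000) / (9.1) = -0.6593
  γ = (9 - (2)·0.0000 - (1.3)·0.0000) / (-6.3) = -1.4286
Iteration 2:
  α = (-6 - (-2)·-0.6593 - (-1)·-1.4286) / (6) = -1.4579
  β = (-6 - (3.1)·-1.0000 - (-2)·-1.4286) / (9.1) = -0.6327
  γ = (9 - (2)·-1.0000 - (1.3)·-0.6593) / (-6.3) = -1.8821

-1.8821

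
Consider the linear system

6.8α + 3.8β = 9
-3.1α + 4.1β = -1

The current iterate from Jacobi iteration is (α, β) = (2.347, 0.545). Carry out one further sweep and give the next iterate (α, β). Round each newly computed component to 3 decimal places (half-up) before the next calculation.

(1.019, 1.531)

One sweep:
  α = (9 - (3.8)·0.545) / (6.8) = 1.019
  β = (-1 - (-3.1)·2.347) / (4.1) = 1.531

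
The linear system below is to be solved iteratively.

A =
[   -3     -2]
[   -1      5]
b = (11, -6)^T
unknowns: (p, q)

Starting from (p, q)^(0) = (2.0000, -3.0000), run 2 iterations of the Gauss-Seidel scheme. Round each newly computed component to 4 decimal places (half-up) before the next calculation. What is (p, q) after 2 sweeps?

(-2.6445, -1.7289)

Iteration 1:
  p = (11 - (-2)·-3.0000) / (-3) = -1.6667
  q = (-6 - (-1)·-1.6667) / (5) = -1.5333
Iteration 2:
  p = (11 - (-2)·-1.5333) / (-3) = -2.6445
  q = (-6 - (-1)·-2.6445) / (5) = -1.7289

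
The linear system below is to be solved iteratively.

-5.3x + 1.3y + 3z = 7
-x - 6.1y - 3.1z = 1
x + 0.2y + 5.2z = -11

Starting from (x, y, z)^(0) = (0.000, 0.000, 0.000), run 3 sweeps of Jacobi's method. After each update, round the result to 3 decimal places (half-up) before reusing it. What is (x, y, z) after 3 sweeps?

(-2.094, 1.198, -1.667)

Iteration 1:
  x = (7 - (1.3)·0.000 - (3)·0.000) / (-5.3) = -1.321
  y = (1 - (-1)·0.000 - (-3.1)·0.000) / (-6.1) = -0.164
  z = (-11 - (1)·0.000 - (0.2)·0.000) / (5.2) = -2.115
Iteration 2:
  x = (7 - (1.3)·-0.164 - (3)·-2.115) / (-5.3) = -2.558
  y = (1 - (-1)·-1.321 - (-3.1)·-2.115) / (-6.1) = 1.127
  z = (-11 - (1)·-1.321 - (0.2)·-0.164) / (5.2) = -1.855
Iteration 3:
  x = (7 - (1.3)·1.127 - (3)·-1.855) / (-5.3) = -2.094
  y = (1 - (-1)·-2.558 - (-3.1)·-1.855) / (-6.1) = 1.198
  z = (-11 - (1)·-2.558 - (0.2)·1.127) / (5.2) = -1.667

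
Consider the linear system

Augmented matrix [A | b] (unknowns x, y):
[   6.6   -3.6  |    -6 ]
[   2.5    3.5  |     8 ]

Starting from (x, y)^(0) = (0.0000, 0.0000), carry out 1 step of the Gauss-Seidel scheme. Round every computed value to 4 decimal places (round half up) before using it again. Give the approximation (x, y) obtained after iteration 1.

(-0.9091, 2.9351)

Iteration 1:
  x = (-6 - (-3.6)·0.0000) / (6.6) = -0.9091
  y = (8 - (2.5)·-0.9091) / (3.5) = 2.9351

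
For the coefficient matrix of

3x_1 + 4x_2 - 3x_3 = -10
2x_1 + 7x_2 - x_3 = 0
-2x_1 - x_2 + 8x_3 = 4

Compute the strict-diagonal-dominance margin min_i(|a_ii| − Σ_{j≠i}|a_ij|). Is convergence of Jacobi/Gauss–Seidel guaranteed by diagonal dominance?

row 1: |3| − (4+3) = -4
row 2: |7| − (2+1) = 4
row 3: |8| − (2+1) = 5
minimum over rows = -4 → not strictly diagonally dominant

-4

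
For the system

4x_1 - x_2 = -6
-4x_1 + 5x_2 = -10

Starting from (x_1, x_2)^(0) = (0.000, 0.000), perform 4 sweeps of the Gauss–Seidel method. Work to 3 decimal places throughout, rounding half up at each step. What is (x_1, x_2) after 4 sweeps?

(-2.492, -3.994)

Iteration 1:
  x_1 = (-6 - (-1)·0.000) / (4) = -1.500
  x_2 = (-10 - (-4)·-1.500) / (5) = -3.200
Iteration 2:
  x_1 = (-6 - (-1)·-3.200) / (4) = -2.300
  x_2 = (-10 - (-4)·-2.300) / (5) = -3.840
Iteration 3:
  x_1 = (-6 - (-1)·-3.840) / (4) = -2.460
  x_2 = (-10 - (-4)·-2.460) / (5) = -3.968
Iteration 4:
  x_1 = (-6 - (-1)·-3.968) / (4) = -2.492
  x_2 = (-10 - (-4)·-2.492) / (5) = -3.994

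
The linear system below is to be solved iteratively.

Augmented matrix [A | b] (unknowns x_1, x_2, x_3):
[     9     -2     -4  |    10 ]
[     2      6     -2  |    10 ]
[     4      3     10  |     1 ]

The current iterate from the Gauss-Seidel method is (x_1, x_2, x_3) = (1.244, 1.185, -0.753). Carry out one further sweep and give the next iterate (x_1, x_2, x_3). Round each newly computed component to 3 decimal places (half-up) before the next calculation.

One sweep:
  x_1 = (10 - (-2)·1.185 - (-4)·-0.753) / (9) = 1.040
  x_2 = (10 - (2)·1.040 - (-2)·-0.753) / (6) = 1.069
  x_3 = (1 - (4)·1.040 - (3)·1.069) / (10) = -0.637

(1.040, 1.069, -0.637)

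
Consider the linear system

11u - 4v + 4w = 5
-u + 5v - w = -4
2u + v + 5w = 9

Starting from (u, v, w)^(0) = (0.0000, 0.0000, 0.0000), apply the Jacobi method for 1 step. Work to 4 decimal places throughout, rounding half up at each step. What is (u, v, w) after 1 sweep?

(0.4545, -0.8000, 1.8000)

Iteration 1:
  u = (5 - (-4)·0.0000 - (4)·0.0000) / (11) = 0.4545
  v = (-4 - (-1)·0.0000 - (-1)·0.0000) / (5) = -0.8000
  w = (9 - (2)·0.0000 - (1)·0.0000) / (5) = 1.8000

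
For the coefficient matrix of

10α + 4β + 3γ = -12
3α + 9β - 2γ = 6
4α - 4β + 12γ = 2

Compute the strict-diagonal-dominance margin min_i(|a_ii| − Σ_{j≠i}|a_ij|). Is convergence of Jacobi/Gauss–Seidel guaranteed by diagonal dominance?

3

row 1: |10| − (4+3) = 3
row 2: |9| − (3+2) = 4
row 3: |12| − (4+4) = 4
minimum over rows = 3 → strictly diagonally dominant (convergence guaranteed)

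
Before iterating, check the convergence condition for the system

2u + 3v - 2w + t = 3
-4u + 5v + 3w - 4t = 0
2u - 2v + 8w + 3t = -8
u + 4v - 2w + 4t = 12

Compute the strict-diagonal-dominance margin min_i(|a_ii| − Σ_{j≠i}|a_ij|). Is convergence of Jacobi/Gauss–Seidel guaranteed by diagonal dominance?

row 1: |2| − (3+2+1) = -4
row 2: |5| − (4+3+4) = -6
row 3: |8| − (2+2+3) = 1
row 4: |4| − (1+4+2) = -3
minimum over rows = -6 → not strictly diagonally dominant

-6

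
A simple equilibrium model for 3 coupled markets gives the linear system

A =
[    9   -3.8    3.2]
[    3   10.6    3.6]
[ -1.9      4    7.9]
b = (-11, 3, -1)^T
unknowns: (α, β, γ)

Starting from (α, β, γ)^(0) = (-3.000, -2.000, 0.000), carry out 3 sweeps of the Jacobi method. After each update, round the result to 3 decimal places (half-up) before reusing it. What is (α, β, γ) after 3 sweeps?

Iteration 1:
  α = (-11 - (-3.8)·-2.000 - (3.2)·0.000) / (9) = -2.067
  β = (3 - (3)·-3.000 - (3.6)·0.000) / (10.6) = 1.132
  γ = (-1 - (-1.9)·-3.000 - (4)·-2.000) / (7.9) = 0.165
Iteration 2:
  α = (-11 - (-3.8)·1.132 - (3.2)·0.165) / (9) = -0.803
  β = (3 - (3)·-2.067 - (3.6)·0.165) / (10.6) = 0.812
  γ = (-1 - (-1.9)·-2.067 - (4)·1.132) / (7.9) = -1.197
Iteration 3:
  α = (-11 - (-3.8)·0.812 - (3.2)·-1.197) / (9) = -0.454
  β = (3 - (3)·-0.803 - (3.6)·-1.197) / (10.6) = 0.917
  γ = (-1 - (-1.9)·-0.803 - (4)·0.812) / (7.9) = -0.731

(-0.454, 0.917, -0.731)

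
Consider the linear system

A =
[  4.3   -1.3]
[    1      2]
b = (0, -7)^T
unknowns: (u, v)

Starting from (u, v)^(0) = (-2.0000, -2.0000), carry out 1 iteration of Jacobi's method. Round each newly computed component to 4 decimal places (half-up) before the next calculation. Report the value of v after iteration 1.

Iteration 1:
  u = (0 - (-1.3)·-2.0000) / (4.3) = -0.6047
  v = (-7 - (1)·-2.0000) / (2) = -2.5000

-2.5000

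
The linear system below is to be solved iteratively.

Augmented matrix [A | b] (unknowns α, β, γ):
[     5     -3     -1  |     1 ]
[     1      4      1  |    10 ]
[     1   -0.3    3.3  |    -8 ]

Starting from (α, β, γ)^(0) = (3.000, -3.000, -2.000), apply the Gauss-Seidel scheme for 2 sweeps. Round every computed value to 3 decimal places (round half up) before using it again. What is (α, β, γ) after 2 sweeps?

Iteration 1:
  α = (1 - (-3)·-3.000 - (-1)·-2.000) / (5) = -2.000
  β = (10 - (1)·-2.000 - (1)·-2.000) / (4) = 3.500
  γ = (-8 - (1)·-2.000 - (-0.3)·3.500) / (3.3) = -1.500
Iteration 2:
  α = (1 - (-3)·3.500 - (-1)·-1.500) / (5) = 2.000
  β = (10 - (1)·2.000 - (1)·-1.500) / (4) = 2.375
  γ = (-8 - (1)·2.000 - (-0.3)·2.375) / (3.3) = -2.814

(2.000, 2.375, -2.814)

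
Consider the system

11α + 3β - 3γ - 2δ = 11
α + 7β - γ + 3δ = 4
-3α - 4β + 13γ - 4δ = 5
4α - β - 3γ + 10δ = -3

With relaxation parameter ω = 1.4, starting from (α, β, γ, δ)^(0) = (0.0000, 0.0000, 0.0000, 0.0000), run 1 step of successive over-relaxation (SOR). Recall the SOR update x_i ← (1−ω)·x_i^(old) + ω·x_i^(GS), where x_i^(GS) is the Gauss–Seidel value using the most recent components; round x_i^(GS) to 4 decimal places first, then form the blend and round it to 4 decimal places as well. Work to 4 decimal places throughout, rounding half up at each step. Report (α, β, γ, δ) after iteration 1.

Iteration 1:
  α: GS value = (11 - (3)·0.0000 - (-3)·0.0000 - (-2)·0.0000) / (11) = 1.0000;  α ← (1−ω)·0.0000 + ω·1.0000 = 1.4000
  β: GS value = (4 - (1)·1.4000 - (-1)·0.0000 - (3)·0.0000) / (7) = 0.3714;  β ← (1−ω)·0.0000 + ω·0.3714 = 0.5200
  γ: GS value = (5 - (-3)·1.4000 - (-4)·0.5200 - (-4)·0.0000) / (13) = 0.8677;  γ ← (1−ω)·0.0000 + ω·0.8677 = 1.2148
  δ: GS value = (-3 - (4)·1.4000 - (-1)·0.5200 - (-3)·1.2148) / (10) = -0.4436;  δ ← (1−ω)·0.0000 + ω·-0.4436 = -0.6210

(1.4000, 0.5200, 1.2148, -0.6210)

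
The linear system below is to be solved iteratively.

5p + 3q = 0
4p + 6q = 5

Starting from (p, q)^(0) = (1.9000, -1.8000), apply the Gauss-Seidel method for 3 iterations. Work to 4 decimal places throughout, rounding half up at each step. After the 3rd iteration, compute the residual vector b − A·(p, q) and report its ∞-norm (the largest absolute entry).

Iteration 1:
  p = (0 - (3)·-1.8000) / (5) = 1.0800
  q = (5 - (4)·1.0800) / (6) = 0.1133
Iteration 2:
  p = (0 - (3)·0.1133) / (5) = -0.0680
  q = (5 - (4)·-0.0680) / (6) = 0.8787
Iteration 3:
  p = (0 - (3)·0.8787) / (5) = -0.5272
  q = (5 - (4)·-0.5272) / (6) = 1.1848
Residual b − A·x = (-0.9184, 0.0000); ∞-norm = 0.9184

0.9184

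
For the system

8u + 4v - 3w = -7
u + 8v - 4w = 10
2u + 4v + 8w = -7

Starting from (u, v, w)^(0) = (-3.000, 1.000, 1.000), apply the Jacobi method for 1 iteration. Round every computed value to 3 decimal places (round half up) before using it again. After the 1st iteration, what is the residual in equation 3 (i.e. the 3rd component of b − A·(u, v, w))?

-8.500

Iteration 1:
  u = (-7 - (4)·1.000 - (-3)·1.000) / (8) = -1.000
  v = (10 - (1)·-3.000 - (-4)·1.000) / (8) = 2.125
  w = (-7 - (2)·-3.000 - (4)·1.000) / (8) = -0.625
Residual b − A·x = (-9.375, -8.500, -8.500)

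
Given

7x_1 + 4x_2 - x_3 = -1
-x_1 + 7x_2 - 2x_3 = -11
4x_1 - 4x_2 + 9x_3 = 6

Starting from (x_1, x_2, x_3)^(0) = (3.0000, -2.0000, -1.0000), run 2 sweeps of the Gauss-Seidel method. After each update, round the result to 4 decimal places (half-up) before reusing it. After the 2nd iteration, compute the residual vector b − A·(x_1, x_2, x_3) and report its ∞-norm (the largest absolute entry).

0.4487

Iteration 1:
  x_1 = (-1 - (4)·-2.0000 - (-1)·-1.0000) / (7) = 0.8571
  x_2 = (-11 - (-1)·0.8571 - (-2)·-1.0000) / (7) = -1.7347
  x_3 = (6 - (4)·0.8571 - (-4)·-1.7347) / (9) = -0.4852
Iteration 2:
  x_1 = (-1 - (4)·-1.7347 - (-1)·-0.4852) / (7) = 0.7791
  x_2 = (-11 - (-1)·0.7791 - (-2)·-0.4852) / (7) = -1.5988
  x_3 = (6 - (4)·0.7791 - (-4)·-1.5988) / (9) = -0.3902
Residual b − A·x = (-0.4487, 0.1903, 0.0002); ∞-norm = 0.4487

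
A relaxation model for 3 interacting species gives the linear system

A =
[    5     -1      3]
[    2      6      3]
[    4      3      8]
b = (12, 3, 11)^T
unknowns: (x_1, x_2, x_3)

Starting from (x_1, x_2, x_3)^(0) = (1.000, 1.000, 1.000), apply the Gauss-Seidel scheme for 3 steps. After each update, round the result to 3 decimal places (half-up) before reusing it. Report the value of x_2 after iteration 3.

-0.449

Iteration 1:
  x_1 = (12 - (-1)·1.000 - (3)·1.000) / (5) = 2.000
  x_2 = (3 - (2)·2.000 - (3)·1.000) / (6) = -0.667
  x_3 = (11 - (4)·2.000 - (3)·-0.667) / (8) = 0.625
Iteration 2:
  x_1 = (12 - (-1)·-0.667 - (3)·0.625) / (5) = 1.892
  x_2 = (3 - (2)·1.892 - (3)·0.625) / (6) = -0.443
  x_3 = (11 - (4)·1.892 - (3)·-0.443) / (8) = 0.595
Iteration 3:
  x_1 = (12 - (-1)·-0.443 - (3)·0.595) / (5) = 1.954
  x_2 = (3 - (2)·1.954 - (3)·0.595) / (6) = -0.449
  x_3 = (11 - (4)·1.954 - (3)·-0.449) / (8) = 0.566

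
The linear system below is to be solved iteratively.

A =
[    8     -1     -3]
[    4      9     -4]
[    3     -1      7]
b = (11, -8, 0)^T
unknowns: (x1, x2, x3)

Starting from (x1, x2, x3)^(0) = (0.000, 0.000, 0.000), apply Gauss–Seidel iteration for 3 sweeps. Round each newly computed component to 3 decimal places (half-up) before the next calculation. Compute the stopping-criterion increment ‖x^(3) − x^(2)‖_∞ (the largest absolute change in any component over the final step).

0.060

Iteration 1:
  x1 = (11 - (-1)·0.000 - (-3)·0.000) / (8) = 1.375
  x2 = (-8 - (4)·1.375 - (-4)·0.000) / (9) = -1.500
  x3 = (0 - (3)·1.375 - (-1)·-1.500) / (7) = -0.804
Iteration 2:
  x1 = (11 - (-1)·-1.500 - (-3)·-0.804) / (8) = 0.886
  x2 = (-8 - (4)·0.886 - (-4)·-0.804) / (9) = -1.640
  x3 = (0 - (3)·0.886 - (-1)·-1.640) / (7) = -0.614
Iteration 3:
  x1 = (11 - (-1)·-1.640 - (-3)·-0.614) / (8) = 0.940
  x2 = (-8 - (4)·0.940 - (-4)·-0.614) / (9) = -1.580
  x3 = (0 - (3)·0.940 - (-1)·-1.580) / (7) = -0.629
Change: (0.054, 0.060, -0.015) → max |·| = 0.060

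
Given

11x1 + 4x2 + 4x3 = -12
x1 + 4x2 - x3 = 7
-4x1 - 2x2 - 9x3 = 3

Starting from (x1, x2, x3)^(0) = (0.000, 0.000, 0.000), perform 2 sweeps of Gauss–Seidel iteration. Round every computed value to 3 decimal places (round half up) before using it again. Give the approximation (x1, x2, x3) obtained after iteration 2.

Iteration 1:
  x1 = (-12 - (4)·0.000 - (4)·0.000) / (11) = -1.091
  x2 = (7 - (1)·-1.091 - (-1)·0.000) / (4) = 2.023
  x3 = (3 - (-4)·-1.091 - (-2)·2.023) / (-9) = -0.298
Iteration 2:
  x1 = (-12 - (4)·2.023 - (4)·-0.298) / (11) = -1.718
  x2 = (7 - (1)·-1.718 - (-1)·-0.298) / (4) = 2.105
  x3 = (3 - (-4)·-1.718 - (-2)·2.105) / (-9) = -0.038

(-1.718, 2.105, -0.038)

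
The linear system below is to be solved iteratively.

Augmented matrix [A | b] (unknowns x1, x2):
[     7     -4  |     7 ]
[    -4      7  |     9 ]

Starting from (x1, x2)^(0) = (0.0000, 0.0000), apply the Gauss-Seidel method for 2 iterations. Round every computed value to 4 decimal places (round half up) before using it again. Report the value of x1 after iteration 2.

2.0612

Iteration 1:
  x1 = (7 - (-4)·0.0000) / (7) = 1.0000
  x2 = (9 - (-4)·1.0000) / (7) = 1.8571
Iteration 2:
  x1 = (7 - (-4)·1.8571) / (7) = 2.0612
  x2 = (9 - (-4)·2.0612) / (7) = 2.4635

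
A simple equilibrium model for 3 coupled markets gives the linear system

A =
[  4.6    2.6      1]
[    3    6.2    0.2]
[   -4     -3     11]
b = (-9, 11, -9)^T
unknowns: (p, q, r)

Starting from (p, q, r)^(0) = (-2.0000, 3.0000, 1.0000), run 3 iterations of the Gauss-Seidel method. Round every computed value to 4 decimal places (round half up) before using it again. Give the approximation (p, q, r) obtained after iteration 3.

Iteration 1:
  p = (-9 - (2.6)·3.0000 - (1)·1.0000) / (4.6) = -3.8696
  q = (11 - (3)·-3.8696 - (0.2)·1.0000) / (6.2) = 3.6143
  r = (-9 - (-4)·-3.8696 - (-3)·3.6143) / (11) = -1.2396
Iteration 2:
  p = (-9 - (2.6)·3.6143 - (1)·-1.2396) / (4.6) = -3.7299
  q = (11 - (3)·-3.7299 - (0.2)·-1.2396) / (6.2) = 3.6190
  r = (-9 - (-4)·-3.7299 - (-3)·3.6190) / (11) = -1.1875
Iteration 3:
  p = (-9 - (2.6)·3.6190 - (1)·-1.1875) / (4.6) = -3.7439
  q = (11 - (3)·-3.7439 - (0.2)·-1.1875) / (6.2) = 3.6241
  r = (-9 - (-4)·-3.7439 - (-3)·3.6241) / (11) = -1.1912

(-3.7439, 3.6241, -1.1912)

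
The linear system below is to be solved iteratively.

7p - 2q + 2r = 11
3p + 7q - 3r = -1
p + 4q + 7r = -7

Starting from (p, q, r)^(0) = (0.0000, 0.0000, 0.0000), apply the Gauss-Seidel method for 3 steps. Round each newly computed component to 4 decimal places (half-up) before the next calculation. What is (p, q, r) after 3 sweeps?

(1.4114, -0.9938, -0.6337)

Iteration 1:
  p = (11 - (-2)·0.0000 - (2)·0.0000) / (7) = 1.5714
  q = (-1 - (3)·1.5714 - (-3)·0.0000) / (7) = -0.8163
  r = (-7 - (1)·1.5714 - (4)·-0.8163) / (7) = -0.7580
Iteration 2:
  p = (11 - (-2)·-0.8163 - (2)·-0.7580) / (7) = 1.5548
  q = (-1 - (3)·1.5548 - (-3)·-0.7580) / (7) = -1.1341
  r = (-7 - (1)·1.5548 - (4)·-1.1341) / (7) = -0.5741
Iteration 3:
  p = (11 - (-2)·-1.1341 - (2)·-0.5741) / (7) = 1.4114
  q = (-1 - (3)·1.4114 - (-3)·-0.5741) / (7) = -0.9938
  r = (-7 - (1)·1.4114 - (4)·-0.9938) / (7) = -0.6337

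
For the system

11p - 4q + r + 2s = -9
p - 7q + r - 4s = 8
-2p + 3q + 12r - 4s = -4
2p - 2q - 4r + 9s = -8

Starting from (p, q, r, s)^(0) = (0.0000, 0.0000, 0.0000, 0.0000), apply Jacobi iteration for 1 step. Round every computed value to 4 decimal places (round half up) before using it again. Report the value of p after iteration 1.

-0.8182

Iteration 1:
  p = (-9 - (-4)·0.0000 - (1)·0.0000 - (2)·0.0000) / (11) = -0.8182
  q = (8 - (1)·0.0000 - (1)·0.0000 - (-4)·0.0000) / (-7) = -1.1429
  r = (-4 - (-2)·0.0000 - (3)·0.0000 - (-4)·0.0000) / (12) = -0.3333
  s = (-8 - (2)·0.0000 - (-2)·0.0000 - (-4)·0.0000) / (9) = -0.8889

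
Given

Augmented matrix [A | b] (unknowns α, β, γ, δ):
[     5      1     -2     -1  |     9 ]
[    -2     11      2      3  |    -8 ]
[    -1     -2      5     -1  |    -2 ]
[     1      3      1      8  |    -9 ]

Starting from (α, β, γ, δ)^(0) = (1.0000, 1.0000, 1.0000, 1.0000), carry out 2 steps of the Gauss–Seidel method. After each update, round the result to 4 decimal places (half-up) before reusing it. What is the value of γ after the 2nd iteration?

Iteration 1:
  α = (9 - (1)·1.0000 - (-2)·1.0000 - (-1)·1.0000) / (5) = 2.2000
  β = (-8 - (-2)·2.2000 - (2)·1.0000 - (3)·1.0000) / (11) = -0.7818
  γ = (-2 - (-1)·2.2000 - (-2)·-0.7818 - (-1)·1.0000) / (5) = -0.0727
  δ = (-9 - (1)·2.2000 - (3)·-0.7818 - (1)·-0.0727) / (8) = -1.0977
Iteration 2:
  α = (9 - (1)·-0.7818 - (-2)·-0.0727 - (-1)·-1.0977) / (5) = 1.7077
  β = (-8 - (-2)·1.7077 - (2)·-0.0727 - (3)·-1.0977) / (11) = -0.1042
  γ = (-2 - (-1)·1.7077 - (-2)·-0.1042 - (-1)·-1.0977) / (5) = -0.3197
  δ = (-9 - (1)·1.7077 - (3)·-0.1042 - (1)·-0.3197) / (8) = -1.2594

-0.3197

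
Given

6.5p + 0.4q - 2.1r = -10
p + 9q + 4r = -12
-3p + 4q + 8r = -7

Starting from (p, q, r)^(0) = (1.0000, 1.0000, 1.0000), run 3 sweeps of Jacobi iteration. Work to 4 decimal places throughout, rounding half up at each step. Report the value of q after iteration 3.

-0.9575

Iteration 1:
  p = (-10 - (0.4)·1.0000 - (-2.1)·1.0000) / (6.5) = -1.2769
  q = (-12 - (1)·1.0000 - (4)·1.0000) / (9) = -1.8889
  r = (-7 - (-3)·1.0000 - (4)·1.0000) / (8) = -1.0000
Iteration 2:
  p = (-10 - (0.4)·-1.8889 - (-2.1)·-1.0000) / (6.5) = -1.7453
  q = (-12 - (1)·-1.2769 - (4)·-1.0000) / (9) = -0.7470
  r = (-7 - (-3)·-1.2769 - (4)·-1.8889) / (8) = -0.4094
Iteration 3:
  p = (-10 - (0.4)·-0.7470 - (-2.1)·-0.4094) / (6.5) = -1.6248
  q = (-12 - (1)·-1.7453 - (4)·-0.4094) / (9) = -0.9575
  r = (-7 - (-3)·-1.7453 - (4)·-0.7470) / (8) = -1.1560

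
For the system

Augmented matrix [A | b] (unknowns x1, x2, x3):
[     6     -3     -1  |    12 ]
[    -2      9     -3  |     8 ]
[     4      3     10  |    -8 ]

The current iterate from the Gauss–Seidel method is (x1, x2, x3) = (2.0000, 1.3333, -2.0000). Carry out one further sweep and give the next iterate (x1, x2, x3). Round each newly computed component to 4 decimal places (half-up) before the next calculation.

(2.3333, 0.7407, -1.9555)

One sweep:
  x1 = (12 - (-3)·1.3333 - (-1)·-2.0000) / (6) = 2.3333
  x2 = (8 - (-2)·2.3333 - (-3)·-2.0000) / (9) = 0.7407
  x3 = (-8 - (4)·2.3333 - (3)·0.7407) / (10) = -1.9555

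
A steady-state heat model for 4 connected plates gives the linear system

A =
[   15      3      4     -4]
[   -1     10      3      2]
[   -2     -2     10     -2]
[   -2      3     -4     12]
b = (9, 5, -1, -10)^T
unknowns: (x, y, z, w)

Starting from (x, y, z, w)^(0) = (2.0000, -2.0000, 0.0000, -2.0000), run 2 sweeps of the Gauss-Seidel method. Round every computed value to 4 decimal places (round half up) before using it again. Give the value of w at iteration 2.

-1.0406

Iteration 1:
  x = (9 - (3)·-2.0000 - (4)·0.0000 - (-4)·-2.0000) / (15) = 0.4667
  y = (5 - (-1)·0.4667 - (3)·0.0000 - (2)·-2.0000) / (10) = 0.9467
  z = (-1 - (-2)·0.4667 - (-2)·0.9467 - (-2)·-2.0000) / (10) = -0.2173
  w = (-10 - (-2)·0.4667 - (3)·0.9467 - (-4)·-0.2173) / (12) = -1.0647
Iteration 2:
  x = (9 - (3)·0.9467 - (4)·-0.2173 - (-4)·-1.0647) / (15) = 0.1847
  y = (5 - (-1)·0.1847 - (3)·-0.2173 - (2)·-1.0647) / (10) = 0.7966
  z = (-1 - (-2)·0.1847 - (-2)·0.7966 - (-2)·-1.0647) / (10) = -0.1167
  w = (-10 - (-2)·0.1847 - (3)·0.7966 - (-4)·-0.1167) / (12) = -1.0406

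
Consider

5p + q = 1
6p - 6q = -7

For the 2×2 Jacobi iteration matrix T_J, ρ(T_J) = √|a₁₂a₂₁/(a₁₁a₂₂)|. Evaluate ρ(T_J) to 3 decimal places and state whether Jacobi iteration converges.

0.447

a₁₂a₂₁/(a₁₁a₂₂) = (1)·(6) / ((5)·(-6)) = -0.200000
ρ = √|-0.200000| = √0.200000 = 0.447
ρ < 1, so Jacobi converges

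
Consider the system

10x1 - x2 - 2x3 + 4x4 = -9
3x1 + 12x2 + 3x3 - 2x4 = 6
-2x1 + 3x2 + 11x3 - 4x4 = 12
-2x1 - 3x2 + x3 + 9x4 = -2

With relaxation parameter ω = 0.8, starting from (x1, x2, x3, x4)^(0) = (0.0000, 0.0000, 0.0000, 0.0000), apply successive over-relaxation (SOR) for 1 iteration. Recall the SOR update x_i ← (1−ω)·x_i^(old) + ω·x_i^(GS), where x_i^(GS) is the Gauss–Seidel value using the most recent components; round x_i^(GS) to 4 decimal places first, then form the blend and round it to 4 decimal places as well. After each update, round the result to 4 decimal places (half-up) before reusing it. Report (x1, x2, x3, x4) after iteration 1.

(-0.7200, 0.5440, 0.6493, -0.2184)

Iteration 1:
  x1: GS value = (-9 - (-1)·0.0000 - (-2)·0.0000 - (4)·0.0000) / (10) = -0.9000;  x1 ← (1−ω)·0.0000 + ω·-0.9000 = -0.7200
  x2: GS value = (6 - (3)·-0.7200 - (3)·0.0000 - (-2)·0.0000) / (12) = 0.6800;  x2 ← (1−ω)·0.0000 + ω·0.6800 = 0.5440
  x3: GS value = (12 - (-2)·-0.7200 - (3)·0.5440 - (-4)·0.0000) / (11) = 0.8116;  x3 ← (1−ω)·0.0000 + ω·0.8116 = 0.6493
  x4: GS value = (-2 - (-2)·-0.7200 - (-3)·0.5440 - (1)·0.6493) / (9) = -0.2730;  x4 ← (1−ω)·0.0000 + ω·-0.2730 = -0.2184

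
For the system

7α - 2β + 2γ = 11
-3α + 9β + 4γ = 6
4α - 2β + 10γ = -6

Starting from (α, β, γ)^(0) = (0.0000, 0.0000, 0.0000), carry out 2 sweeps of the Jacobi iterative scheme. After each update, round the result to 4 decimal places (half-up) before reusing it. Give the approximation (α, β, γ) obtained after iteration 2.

Iteration 1:
  α = (11 - (-2)·0.0000 - (2)·0.0000) / (7) = 1.5714
  β = (6 - (-3)·0.0000 - (4)·0.0000) / (9) = 0.6667
  γ = (-6 - (4)·0.0000 - (-2)·0.0000) / (10) = -0.6000
Iteration 2:
  α = (11 - (-2)·0.6667 - (2)·-0.6000) / (7) = 1.9333
  β = (6 - (-3)·1.5714 - (4)·-0.6000) / (9) = 1.4571
  γ = (-6 - (4)·1.5714 - (-2)·0.6667) / (10) = -1.0952

(1.9333, 1.4571, -1.0952)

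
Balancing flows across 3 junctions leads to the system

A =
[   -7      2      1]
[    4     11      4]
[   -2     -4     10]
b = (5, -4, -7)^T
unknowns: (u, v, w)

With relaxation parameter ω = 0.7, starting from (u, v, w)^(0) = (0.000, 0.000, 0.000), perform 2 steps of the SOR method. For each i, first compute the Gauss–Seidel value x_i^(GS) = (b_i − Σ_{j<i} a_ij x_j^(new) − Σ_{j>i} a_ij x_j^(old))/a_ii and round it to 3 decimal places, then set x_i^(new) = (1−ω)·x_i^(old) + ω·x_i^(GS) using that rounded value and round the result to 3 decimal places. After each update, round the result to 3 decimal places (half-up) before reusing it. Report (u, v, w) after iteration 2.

(-0.735, 0.046, -0.759)

Iteration 1:
  u: GS value = (5 - (2)·0.000 - (1)·0.000) / (-7) = -0.714;  u ← (1−ω)·0.000 + ω·-0.714 = -0.500
  v: GS value = (-4 - (4)·-0.500 - (4)·0.000) / (11) = -0.182;  v ← (1−ω)·0.000 + ω·-0.182 = -0.127
  w: GS value = (-7 - (-2)·-0.500 - (-4)·-0.127) / (10) = -0.851;  w ← (1−ω)·0.000 + ω·-0.851 = -0.596
Iteration 2:
  u: GS value = (5 - (2)·-0.127 - (1)·-0.596) / (-7) = -0.836;  u ← (1−ω)·-0.500 + ω·-0.836 = -0.735
  v: GS value = (-4 - (4)·-0.735 - (4)·-0.596) / (11) = 0.120;  v ← (1−ω)·-0.127 + ω·0.120 = 0.046
  w: GS value = (-7 - (-2)·-0.735 - (-4)·0.046) / (10) = -0.829;  w ← (1−ω)·-0.596 + ω·-0.829 = -0.759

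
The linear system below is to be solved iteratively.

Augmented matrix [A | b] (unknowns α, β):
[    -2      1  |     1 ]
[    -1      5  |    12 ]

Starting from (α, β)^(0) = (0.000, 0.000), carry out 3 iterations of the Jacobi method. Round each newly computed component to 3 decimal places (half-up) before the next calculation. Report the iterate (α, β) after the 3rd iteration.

(0.650, 2.540)

Iteration 1:
  α = (1 - (1)·0.000) / (-2) = -0.500
  β = (12 - (-1)·0.000) / (5) = 2.400
Iteration 2:
  α = (1 - (1)·2.400) / (-2) = 0.700
  β = (12 - (-1)·-0.500) / (5) = 2.300
Iteration 3:
  α = (1 - (1)·2.300) / (-2) = 0.650
  β = (12 - (-1)·0.700) / (5) = 2.540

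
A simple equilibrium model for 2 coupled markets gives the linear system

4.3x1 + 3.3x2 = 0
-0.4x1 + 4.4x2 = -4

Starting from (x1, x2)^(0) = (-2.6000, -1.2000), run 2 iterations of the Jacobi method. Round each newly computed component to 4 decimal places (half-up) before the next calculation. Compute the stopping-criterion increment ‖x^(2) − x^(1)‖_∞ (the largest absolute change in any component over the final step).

0.3201

Iteration 1:
  x1 = (0 - (3.3)·-1.2000) / (4.3) = 0.9209
  x2 = (-4 - (-0.4)·-2.6000) / (4.4) = -1.1455
Iteration 2:
  x1 = (0 - (3.3)·-1.1455) / (4.3) = 0.8791
  x2 = (-4 - (-0.4)·0.9209) / (4.4) = -0.8254
Change: (-0.0418, 0.3201) → max |·| = 0.3201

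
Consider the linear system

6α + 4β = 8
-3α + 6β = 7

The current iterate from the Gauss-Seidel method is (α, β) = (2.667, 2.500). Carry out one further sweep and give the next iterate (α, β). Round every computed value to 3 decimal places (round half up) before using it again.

(-0.333, 1.000)

One sweep:
  α = (8 - (4)·2.500) / (6) = -0.333
  β = (7 - (-3)·-0.333) / (6) = 1.000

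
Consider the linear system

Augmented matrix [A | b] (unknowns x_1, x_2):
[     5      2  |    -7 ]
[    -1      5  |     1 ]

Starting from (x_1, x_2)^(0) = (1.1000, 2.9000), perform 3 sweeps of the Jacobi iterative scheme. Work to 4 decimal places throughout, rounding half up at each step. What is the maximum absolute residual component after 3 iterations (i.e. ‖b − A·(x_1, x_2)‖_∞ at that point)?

0.3968

Iteration 1:
  x_1 = (-7 - (2)·2.9000) / (5) = -2.5600
  x_2 = (1 - (-1)·1.1000) / (5) = 0.4200
Iteration 2:
  x_1 = (-7 - (2)·0.4200) / (5) = -1.5680
  x_2 = (1 - (-1)·-2.5600) / (5) = -0.3120
Iteration 3:
  x_1 = (-7 - (2)·-0.3120) / (5) = -1.2752
  x_2 = (1 - (-1)·-1.5680) / (5) = -0.1136
Residual b − A·x = (-0.3968, 0.2928); ∞-norm = 0.3968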